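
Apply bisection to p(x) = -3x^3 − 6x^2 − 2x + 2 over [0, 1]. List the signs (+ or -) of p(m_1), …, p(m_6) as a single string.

-++--+

x = 0.5 gives p = -0.875, negative; keep [0, 0.5]
x = 0.25 gives p = 1.078125, positive; keep [0.25, 0.5]
x = 0.375 gives p = 0.248047, positive; keep [0.375, 0.5]
x = 0.4375 gives p = -0.2747, negative; keep [0.375, 0.4375]
x = 0.40625 gives p = -0.0039, negative; keep [0.375, 0.40625]
x = 0.390625 gives p = 0.1244, positive; keep [0.390625, 0.40625]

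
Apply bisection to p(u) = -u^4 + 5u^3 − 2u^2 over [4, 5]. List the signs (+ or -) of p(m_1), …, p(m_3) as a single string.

+--

u = 4.5 gives p = 5.0625, positive; keep [4.5, 5]
u = 4.75 gives p = -18.332031, negative; keep [4.5, 4.75]
u = 4.625 gives p = -5.681885, negative; keep [4.5, 4.625]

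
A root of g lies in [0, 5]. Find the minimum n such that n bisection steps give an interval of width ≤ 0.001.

13

Width after n steps is 5/2^n. Need 2^n ≥ 5/0.001 = 5000.
2^12 = 4096 < 5000 ≤ 2^13 = 8192, so n = 13.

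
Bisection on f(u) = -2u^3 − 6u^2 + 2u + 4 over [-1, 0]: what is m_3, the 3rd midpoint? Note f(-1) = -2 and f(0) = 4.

-0.625

f(-0.5) = 1.75 > 0, so the root lies in [-1, -0.5]
f(-0.75) = -0.03125 < 0, so the root lies in [-0.75, -0.5]
f(-0.625) = 0.894531 > 0, so the root lies in [-0.75, -0.625]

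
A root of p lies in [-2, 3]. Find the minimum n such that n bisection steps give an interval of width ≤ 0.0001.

Width after n steps is 5/2^n. Need 2^n ≥ 5/0.0001 = 50000.
2^15 = 32768 < 50000 ≤ 2^16 = 65536, so n = 16.

16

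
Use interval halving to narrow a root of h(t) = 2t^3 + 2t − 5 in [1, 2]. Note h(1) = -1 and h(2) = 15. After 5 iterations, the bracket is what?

[1.09375, 1.125]

t = 1.5 gives h = 4.75, positive; keep [1, 1.5]
t = 1.25 gives h = 1.40625, positive; keep [1, 1.25]
t = 1.125 gives h = 0.097656, positive; keep [1, 1.125]
t = 1.0625 gives h = -0.4761, negative; keep [1.0625, 1.125]
t = 1.09375 gives h = -0.1956, negative; keep [1.09375, 1.125]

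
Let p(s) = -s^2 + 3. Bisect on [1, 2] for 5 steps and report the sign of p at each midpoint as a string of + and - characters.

p(1.5) = 0.75 > 0, so the root lies in [1.5, 2]
p(1.75) = -0.0625 < 0, so the root lies in [1.5, 1.75]
p(1.625) = 0.359375 > 0, so the root lies in [1.625, 1.75]
p(1.6875) = 0.1523 > 0, so the root lies in [1.6875, 1.75]
p(1.71875) = 0.0459 > 0, so the root lies in [1.71875, 1.75]

+-+++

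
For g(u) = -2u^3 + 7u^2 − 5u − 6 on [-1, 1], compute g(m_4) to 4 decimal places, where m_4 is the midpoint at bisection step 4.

g(0) = -6 < 0, so the root lies in [-1, 0]
g(-0.5) = -1.5 < 0, so the root lies in [-1, -0.5]
g(-0.75) = 2.53125 > 0, so the root lies in [-0.75, -0.5]
g(-0.625) = 0.3477 > 0, so the root lies in [-0.625, -0.5]

0.3477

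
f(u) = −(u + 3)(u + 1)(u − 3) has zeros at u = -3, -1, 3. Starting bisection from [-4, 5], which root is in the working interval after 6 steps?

u = 0.5 gives f = 13.125, positive; keep [0.5, 5]
u = 2.75 gives f = 5.390625, positive; keep [2.75, 5]
u = 3.875 gives f = -29.326172, negative; keep [2.75, 3.875]
u = 3.3125 gives f = -8.5071, negative; keep [2.75, 3.3125]
u = 3.03125 gives f = -0.7598, negative; keep [2.75, 3.03125]
u = 2.890625 gives f = 2.5067, positive; keep [2.890625, 3.03125]

3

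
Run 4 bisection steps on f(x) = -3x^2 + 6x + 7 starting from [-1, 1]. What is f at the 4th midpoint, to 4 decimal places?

x = 0 gives f = 7, positive; keep [-1, 0]
x = -0.5 gives f = 3.25, positive; keep [-1, -0.5]
x = -0.75 gives f = 0.8125, positive; keep [-1, -0.75]
x = -0.875 gives f = -0.5469, negative; keep [-0.875, -0.75]

-0.5469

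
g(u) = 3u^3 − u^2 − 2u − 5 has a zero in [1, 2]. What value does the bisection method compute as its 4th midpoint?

midpoint 1.5: g = -0.125 < 0 → [1.5, 2]
midpoint 1.75: g = 4.515625 > 0 → [1.5, 1.75]
midpoint 1.625: g = 1.982422 > 0 → [1.5, 1.625]
midpoint 1.5625: g = 0.8777 > 0 → [1.5, 1.5625]

1.5625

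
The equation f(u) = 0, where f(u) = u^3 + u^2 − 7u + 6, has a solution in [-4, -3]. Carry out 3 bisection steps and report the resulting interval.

u = -3.5 gives f = -0.125, negative; keep [-3.5, -3]
u = -3.25 gives f = 4.984375, positive; keep [-3.5, -3.25]
u = -3.375 gives f = 2.572266, positive; keep [-3.5, -3.375]

[-3.5, -3.375]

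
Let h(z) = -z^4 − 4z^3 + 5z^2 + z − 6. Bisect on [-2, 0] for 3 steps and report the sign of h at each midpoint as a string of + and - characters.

+--

m = -1, h(m) = 1 (+); new bracket [-1, 0]
m = -0.5, h(m) = -4.8125 (−); new bracket [-1, -0.5]
m = -0.75, h(m) = -2.566406 (−); new bracket [-1, -0.75]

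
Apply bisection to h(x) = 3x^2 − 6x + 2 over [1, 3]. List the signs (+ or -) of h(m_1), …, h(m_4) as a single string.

h(2) = 2 > 0, so the root lies in [1, 2]
h(1.5) = -0.25 < 0, so the root lies in [1.5, 2]
h(1.75) = 0.6875 > 0, so the root lies in [1.5, 1.75]
h(1.625) = 0.1719 > 0, so the root lies in [1.5, 1.625]

+-++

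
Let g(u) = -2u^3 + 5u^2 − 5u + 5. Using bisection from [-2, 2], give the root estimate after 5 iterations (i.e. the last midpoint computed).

1.875

u = 0 gives g = 5, positive; keep [0, 2]
u = 1 gives g = 3, positive; keep [1, 2]
u = 1.5 gives g = 2, positive; keep [1.5, 2]
u = 1.75 gives g = 0.8438, positive; keep [1.75, 2]
u = 1.875 gives g = 0.0195, positive; keep [1.875, 2]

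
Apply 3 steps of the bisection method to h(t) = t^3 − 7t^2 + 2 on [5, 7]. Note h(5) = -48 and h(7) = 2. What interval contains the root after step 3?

t = 6 gives h = -34, negative; keep [6, 7]
t = 6.5 gives h = -19.125, negative; keep [6.5, 7]
t = 6.75 gives h = -9.390625, negative; keep [6.75, 7]

[6.75, 7]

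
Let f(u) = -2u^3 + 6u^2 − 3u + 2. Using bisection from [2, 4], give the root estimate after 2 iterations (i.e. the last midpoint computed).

2.5

m = 3, f(m) = -7 (−); new bracket [2, 3]
m = 2.5, f(m) = 0.75 (+); new bracket [2.5, 3]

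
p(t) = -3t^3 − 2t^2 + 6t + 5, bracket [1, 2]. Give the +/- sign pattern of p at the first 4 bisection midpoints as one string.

m = 1.5, p(m) = -0.625 (−); new bracket [1, 1.5]
m = 1.25, p(m) = 3.515625 (+); new bracket [1.25, 1.5]
m = 1.375, p(m) = 1.669922 (+); new bracket [1.375, 1.5]
m = 1.4375, p(m) = 0.5808 (+); new bracket [1.4375, 1.5]

-+++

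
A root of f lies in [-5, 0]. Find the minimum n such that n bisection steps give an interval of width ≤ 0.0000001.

Width after n steps is 5/2^n. Need 2^n ≥ 5/0.0000001 = 50000000.
2^25 = 33554432 < 50000000 ≤ 2^26 = 67108864, so n = 26.

26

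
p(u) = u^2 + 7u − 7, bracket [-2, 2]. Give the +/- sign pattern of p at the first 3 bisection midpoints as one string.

u = 0 gives p = -7, negative; keep [0, 2]
u = 1 gives p = 1, positive; keep [0, 1]
u = 0.5 gives p = -3.25, negative; keep [0.5, 1]

-+-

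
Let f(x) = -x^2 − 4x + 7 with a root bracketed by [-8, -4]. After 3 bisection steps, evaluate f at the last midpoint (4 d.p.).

midpoint -6: f = -5 < 0 → [-6, -4]
midpoint -5: f = 2 > 0 → [-6, -5]
midpoint -5.5: f = -1.25 < 0 → [-5.5, -5]

-1.2500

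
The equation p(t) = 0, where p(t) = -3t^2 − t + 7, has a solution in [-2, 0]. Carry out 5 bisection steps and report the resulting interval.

t = -1 gives p = 5, positive; keep [-2, -1]
t = -1.5 gives p = 1.75, positive; keep [-2, -1.5]
t = -1.75 gives p = -0.4375, negative; keep [-1.75, -1.5]
t = -1.625 gives p = 0.7031, positive; keep [-1.75, -1.625]
t = -1.6875 gives p = 0.1445, positive; keep [-1.75, -1.6875]

[-1.75, -1.6875]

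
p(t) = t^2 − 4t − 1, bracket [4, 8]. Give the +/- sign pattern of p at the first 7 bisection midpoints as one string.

midpoint 6: p = 11 > 0 → [4, 6]
midpoint 5: p = 4 > 0 → [4, 5]
midpoint 4.5: p = 1.25 > 0 → [4, 4.5]
midpoint 4.25: p = 0.0625 > 0 → [4, 4.25]
midpoint 4.125: p = -0.4844 < 0 → [4.125, 4.25]
midpoint 4.1875: p = -0.2148 < 0 → [4.1875, 4.25]
midpoint 4.21875: p = -0.0771 < 0 → [4.21875, 4.25]

++++---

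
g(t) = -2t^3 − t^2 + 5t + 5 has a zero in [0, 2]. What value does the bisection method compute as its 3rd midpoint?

1.75

g(1) = 7 > 0, so the root lies in [1, 2]
g(1.5) = 3.5 > 0, so the root lies in [1.5, 2]
g(1.75) = -0.03125 < 0, so the root lies in [1.5, 1.75]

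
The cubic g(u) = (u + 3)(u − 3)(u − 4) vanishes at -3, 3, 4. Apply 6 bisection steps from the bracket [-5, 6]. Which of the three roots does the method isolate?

midpoint 0.5: g = 30.625 > 0 → [-5, 0.5]
midpoint -2.25: g = 24.609375 > 0 → [-5, -2.25]
midpoint -3.625: g = -31.572266 < 0 → [-3.625, -2.25]
midpoint -2.9375: g = 2.5745 > 0 → [-3.625, -2.9375]
midpoint -3.28125: g = -12.8631 < 0 → [-3.28125, -2.9375]
midpoint -3.109375: g = -4.7506 < 0 → [-3.109375, -2.9375]

-3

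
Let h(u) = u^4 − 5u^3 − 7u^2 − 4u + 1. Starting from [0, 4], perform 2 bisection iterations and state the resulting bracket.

midpoint 2: h = -59 < 0 → [0, 2]
midpoint 1: h = -14 < 0 → [0, 1]

[0, 1]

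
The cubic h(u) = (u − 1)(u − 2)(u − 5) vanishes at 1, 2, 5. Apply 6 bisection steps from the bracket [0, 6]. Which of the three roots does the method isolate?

5

m = 3, h(m) = -4 (−); new bracket [3, 6]
m = 4.5, h(m) = -4.375 (−); new bracket [4.5, 6]
m = 5.25, h(m) = 3.453125 (+); new bracket [4.5, 5.25]
m = 4.875, h(m) = -1.3926 (−); new bracket [4.875, 5.25]
m = 5.0625, h(m) = 0.7776 (+); new bracket [4.875, 5.0625]
m = 4.96875, h(m) = -0.3682 (−); new bracket [4.96875, 5.0625]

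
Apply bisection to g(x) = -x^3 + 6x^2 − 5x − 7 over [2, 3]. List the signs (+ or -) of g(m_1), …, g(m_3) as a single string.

++-

x = 2.5 gives g = 2.375, positive; keep [2, 2.5]
x = 2.25 gives g = 0.734375, positive; keep [2, 2.25]
x = 2.125 gives g = -0.126953, negative; keep [2.125, 2.25]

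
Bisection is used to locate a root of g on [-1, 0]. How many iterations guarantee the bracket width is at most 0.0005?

11

Width after n steps is 1/2^n. Need 2^n ≥ 1/0.0005 = 2000.
2^10 = 1024 < 2000 ≤ 2^11 = 2048, so n = 11.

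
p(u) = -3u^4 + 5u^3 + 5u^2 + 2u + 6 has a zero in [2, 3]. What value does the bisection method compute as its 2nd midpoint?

m = 2.5, p(m) = 3.1875 (+); new bracket [2.5, 3]
m = 2.75, p(m) = -18.277344 (−); new bracket [2.5, 2.75]

2.75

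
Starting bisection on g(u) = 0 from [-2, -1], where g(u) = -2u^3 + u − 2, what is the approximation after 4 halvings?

-1.1875

m = -1.5, g(m) = 3.25 (+); new bracket [-1.5, -1]
m = -1.25, g(m) = 0.65625 (+); new bracket [-1.25, -1]
m = -1.125, g(m) = -0.277344 (−); new bracket [-1.25, -1.125]
m = -1.1875, g(m) = 0.1616 (+); new bracket [-1.1875, -1.125]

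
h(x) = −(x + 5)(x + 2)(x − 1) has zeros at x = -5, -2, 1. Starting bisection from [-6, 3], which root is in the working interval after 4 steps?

1

x = -1.5 gives h = 4.375, positive; keep [-1.5, 3]
x = 0.75 gives h = 3.953125, positive; keep [0.75, 3]
x = 1.875 gives h = -23.310547, negative; keep [0.75, 1.875]
x = 1.3125 gives h = -6.5344, negative; keep [0.75, 1.3125]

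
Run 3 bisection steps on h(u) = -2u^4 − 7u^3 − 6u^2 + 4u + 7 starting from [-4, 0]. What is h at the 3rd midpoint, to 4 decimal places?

h(-2) = -1 < 0, so the root lies in [-2, 0]
h(-1) = 2 > 0, so the root lies in [-2, -1]
h(-1.5) = 1 > 0, so the root lies in [-2, -1.5]

1.0000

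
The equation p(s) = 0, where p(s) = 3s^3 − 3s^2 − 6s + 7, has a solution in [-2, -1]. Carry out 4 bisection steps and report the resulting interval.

[-1.5, -1.4375]

m = -1.5, p(m) = -0.875 (−); new bracket [-1.5, -1]
m = -1.25, p(m) = 3.953125 (+); new bracket [-1.5, -1.25]
m = -1.375, p(m) = 1.779297 (+); new bracket [-1.5, -1.375]
m = -1.4375, p(m) = 0.5144 (+); new bracket [-1.5, -1.4375]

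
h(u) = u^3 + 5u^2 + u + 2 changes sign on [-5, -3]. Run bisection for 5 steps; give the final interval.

h(-4) = 14 > 0, so the root lies in [-5, -4]
h(-4.5) = 7.625 > 0, so the root lies in [-5, -4.5]
h(-4.75) = 2.890625 > 0, so the root lies in [-5, -4.75]
h(-4.875) = 0.0957 > 0, so the root lies in [-5, -4.875]
h(-4.9375) = -1.4138 < 0, so the root lies in [-4.9375, -4.875]

[-4.9375, -4.875]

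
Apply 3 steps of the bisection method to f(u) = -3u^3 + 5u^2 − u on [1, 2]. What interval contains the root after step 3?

[1.375, 1.5]

u = 1.5 gives f = -0.375, negative; keep [1, 1.5]
u = 1.25 gives f = 0.703125, positive; keep [1.25, 1.5]
u = 1.375 gives f = 0.279297, positive; keep [1.375, 1.5]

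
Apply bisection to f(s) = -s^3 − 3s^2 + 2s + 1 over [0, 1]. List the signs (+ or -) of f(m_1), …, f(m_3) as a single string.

m = 0.5, f(m) = 1.125 (+); new bracket [0.5, 1]
m = 0.75, f(m) = 0.390625 (+); new bracket [0.75, 1]
m = 0.875, f(m) = -0.216797 (−); new bracket [0.75, 0.875]

++-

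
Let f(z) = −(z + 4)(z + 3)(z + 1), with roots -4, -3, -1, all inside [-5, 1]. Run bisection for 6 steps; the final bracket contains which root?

-1

m = -2, f(m) = 2 (+); new bracket [-2, 1]
m = -0.5, f(m) = -4.375 (−); new bracket [-2, -0.5]
m = -1.25, f(m) = 1.203125 (+); new bracket [-1.25, -0.5]
m = -0.875, f(m) = -0.8301 (−); new bracket [-1.25, -0.875]
m = -1.0625, f(m) = 0.3557 (+); new bracket [-1.0625, -0.875]
m = -0.96875, f(m) = -0.1924 (−); new bracket [-1.0625, -0.96875]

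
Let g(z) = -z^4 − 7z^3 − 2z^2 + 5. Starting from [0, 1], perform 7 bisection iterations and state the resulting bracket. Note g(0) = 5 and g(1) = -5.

m = 0.5, g(m) = 3.5625 (+); new bracket [0.5, 1]
m = 0.75, g(m) = 0.605469 (+); new bracket [0.75, 1]
m = 0.875, g(m) = -1.806885 (−); new bracket [0.75, 0.875]
m = 0.8125, g(m) = -0.5108 (−); new bracket [0.75, 0.8125]
m = 0.78125, g(m) = 0.0689 (+); new bracket [0.78125, 0.8125]
m = 0.796875, g(m) = -0.2154 (−); new bracket [0.78125, 0.796875]
m = 0.7890625, g(m) = -0.0719 (−); new bracket [0.78125, 0.7890625]

[0.78125, 0.7890625]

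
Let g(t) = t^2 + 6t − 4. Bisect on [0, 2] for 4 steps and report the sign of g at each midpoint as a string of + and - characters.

t = 1 gives g = 3, positive; keep [0, 1]
t = 0.5 gives g = -0.75, negative; keep [0.5, 1]
t = 0.75 gives g = 1.0625, positive; keep [0.5, 0.75]
t = 0.625 gives g = 0.1406, positive; keep [0.5, 0.625]

+-++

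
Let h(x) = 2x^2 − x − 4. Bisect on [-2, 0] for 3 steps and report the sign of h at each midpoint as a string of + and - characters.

h(-1) = -1 < 0, so the root lies in [-2, -1]
h(-1.5) = 2 > 0, so the root lies in [-1.5, -1]
h(-1.25) = 0.375 > 0, so the root lies in [-1.25, -1]

-++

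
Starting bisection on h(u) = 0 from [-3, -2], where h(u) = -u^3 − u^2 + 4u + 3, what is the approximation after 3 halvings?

midpoint -2.5: h = 2.375 > 0 → [-2.5, -2]
midpoint -2.25: h = 0.328125 > 0 → [-2.25, -2]
midpoint -2.125: h = -0.419922 < 0 → [-2.25, -2.125]

-2.125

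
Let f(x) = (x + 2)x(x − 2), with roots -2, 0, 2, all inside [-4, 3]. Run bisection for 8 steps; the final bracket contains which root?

-2

x = -0.5 gives f = 1.875, positive; keep [-4, -0.5]
x = -2.25 gives f = -2.390625, negative; keep [-2.25, -0.5]
x = -1.375 gives f = 2.900391, positive; keep [-2.25, -1.375]
x = -1.8125 gives f = 1.2957, positive; keep [-2.25, -1.8125]
x = -2.03125 gives f = -0.2559, negative; keep [-2.03125, -1.8125]
x = -1.921875 gives f = 0.5889, positive; keep [-2.03125, -1.921875]
x = -1.9765625 gives f = 0.1842, positive; keep [-2.03125, -1.9765625]
x = -2.00390625 gives f = -0.0313, negative; keep [-2.00390625, -1.9765625]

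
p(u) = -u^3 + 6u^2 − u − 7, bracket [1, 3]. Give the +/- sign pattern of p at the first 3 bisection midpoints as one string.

p(2) = 7 > 0, so the root lies in [1, 2]
p(1.5) = 1.625 > 0, so the root lies in [1, 1.5]
p(1.25) = -0.828125 < 0, so the root lies in [1.25, 1.5]

++-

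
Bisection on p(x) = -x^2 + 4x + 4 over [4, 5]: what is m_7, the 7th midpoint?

4.8359375

p(4.5) = 1.75 > 0, so the root lies in [4.5, 5]
p(4.75) = 0.4375 > 0, so the root lies in [4.75, 5]
p(4.875) = -0.265625 < 0, so the root lies in [4.75, 4.875]
p(4.8125) = 0.0898 > 0, so the root lies in [4.8125, 4.875]
p(4.84375) = -0.0869 < 0, so the root lies in [4.8125, 4.84375]
p(4.828125) = 0.0017 > 0, so the root lies in [4.828125, 4.84375]
p(4.8359375) = -0.0425 < 0, so the root lies in [4.828125, 4.8359375]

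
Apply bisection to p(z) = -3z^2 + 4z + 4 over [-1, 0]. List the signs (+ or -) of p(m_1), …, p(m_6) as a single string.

+-+-+-

p(-0.5) = 1.25 > 0, so the root lies in [-1, -0.5]
p(-0.75) = -0.6875 < 0, so the root lies in [-0.75, -0.5]
p(-0.625) = 0.328125 > 0, so the root lies in [-0.75, -0.625]
p(-0.6875) = -0.168 < 0, so the root lies in [-0.6875, -0.625]
p(-0.65625) = 0.083 > 0, so the root lies in [-0.6875, -0.65625]
p(-0.671875) = -0.0417 < 0, so the root lies in [-0.671875, -0.65625]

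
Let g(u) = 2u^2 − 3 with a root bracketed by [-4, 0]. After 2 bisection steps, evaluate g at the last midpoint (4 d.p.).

u = -2 gives g = 5, positive; keep [-2, 0]
u = -1 gives g = -1, negative; keep [-2, -1]

-1.0000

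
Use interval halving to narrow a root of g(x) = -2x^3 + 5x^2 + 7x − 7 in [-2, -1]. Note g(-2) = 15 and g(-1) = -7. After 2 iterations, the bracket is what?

[-1.5, -1.25]

midpoint -1.5: g = 0.5 > 0 → [-1.5, -1]
midpoint -1.25: g = -4.03125 < 0 → [-1.5, -1.25]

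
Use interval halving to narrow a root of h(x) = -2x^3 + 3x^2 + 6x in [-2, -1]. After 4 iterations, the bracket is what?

[-1.1875, -1.125]

m = -1.5, h(m) = 4.5 (+); new bracket [-1.5, -1]
m = -1.25, h(m) = 1.09375 (+); new bracket [-1.25, -1]
m = -1.125, h(m) = -0.105469 (−); new bracket [-1.25, -1.125]
m = -1.1875, h(m) = 0.4546 (+); new bracket [-1.1875, -1.125]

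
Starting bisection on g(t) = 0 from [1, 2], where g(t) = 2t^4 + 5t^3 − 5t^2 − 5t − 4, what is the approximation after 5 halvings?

1.40625

m = 1.5, g(m) = 4.25 (+); new bracket [1, 1.5]
m = 1.25, g(m) = -3.414062 (−); new bracket [1.25, 1.5]
m = 1.375, g(m) = -0.181152 (−); new bracket [1.375, 1.5]
m = 1.4375, g(m) = 1.8728 (+); new bracket [1.375, 1.4375]
m = 1.40625, g(m) = 0.8069 (+); new bracket [1.375, 1.40625]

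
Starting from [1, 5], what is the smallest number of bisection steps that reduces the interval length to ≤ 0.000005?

Width after n steps is 4/2^n. Need 2^n ≥ 4/0.000005 = 800000.
2^19 = 524288 < 800000 ≤ 2^20 = 1048576, so n = 20.

20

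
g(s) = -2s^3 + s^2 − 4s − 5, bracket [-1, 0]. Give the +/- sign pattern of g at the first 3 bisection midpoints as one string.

g(-0.5) = -2.5 < 0, so the root lies in [-1, -0.5]
g(-0.75) = -0.59375 < 0, so the root lies in [-1, -0.75]
g(-0.875) = 0.605469 > 0, so the root lies in [-0.875, -0.75]

--+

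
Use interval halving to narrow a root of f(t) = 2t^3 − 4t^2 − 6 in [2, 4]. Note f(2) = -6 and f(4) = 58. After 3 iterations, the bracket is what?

[2.25, 2.5]

midpoint 3: f = 12 > 0 → [2, 3]
midpoint 2.5: f = 0.25 > 0 → [2, 2.5]
midpoint 2.25: f = -3.46875 < 0 → [2.25, 2.5]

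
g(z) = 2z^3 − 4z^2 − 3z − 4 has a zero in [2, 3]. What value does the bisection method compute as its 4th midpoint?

z = 2.5 gives g = -5.25, negative; keep [2.5, 3]
z = 2.75 gives g = -0.90625, negative; keep [2.75, 3]
z = 2.875 gives g = 1.839844, positive; keep [2.75, 2.875]
z = 2.8125 gives g = 0.4165, positive; keep [2.75, 2.8125]

2.8125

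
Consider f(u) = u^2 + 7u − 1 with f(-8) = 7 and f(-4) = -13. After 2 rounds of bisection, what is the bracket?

[-8, -7]

f(-6) = -7 < 0, so the root lies in [-8, -6]
f(-7) = -1 < 0, so the root lies in [-8, -7]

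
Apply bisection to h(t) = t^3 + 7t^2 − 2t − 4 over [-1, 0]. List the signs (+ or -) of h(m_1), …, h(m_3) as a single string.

m = -0.5, h(m) = -1.375 (−); new bracket [-1, -0.5]
m = -0.75, h(m) = 1.015625 (+); new bracket [-0.75, -0.5]
m = -0.625, h(m) = -0.259766 (−); new bracket [-0.75, -0.625]

-+-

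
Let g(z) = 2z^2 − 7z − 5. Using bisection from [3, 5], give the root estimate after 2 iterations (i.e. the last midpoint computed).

4.5

g(4) = -1 < 0, so the root lies in [4, 5]
g(4.5) = 4 > 0, so the root lies in [4, 4.5]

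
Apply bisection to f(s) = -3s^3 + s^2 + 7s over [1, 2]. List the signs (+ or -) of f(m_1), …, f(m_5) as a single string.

m = 1.5, f(m) = 2.625 (+); new bracket [1.5, 2]
m = 1.75, f(m) = -0.765625 (−); new bracket [1.5, 1.75]
m = 1.625, f(m) = 1.142578 (+); new bracket [1.625, 1.75]
m = 1.6875, f(m) = 0.2439 (+); new bracket [1.6875, 1.75]
m = 1.71875, f(m) = -0.2467 (−); new bracket [1.6875, 1.71875]

+-++-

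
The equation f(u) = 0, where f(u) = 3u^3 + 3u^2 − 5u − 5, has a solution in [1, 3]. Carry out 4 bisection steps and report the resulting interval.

u = 2 gives f = 21, positive; keep [1, 2]
u = 1.5 gives f = 4.375, positive; keep [1, 1.5]
u = 1.25 gives f = -0.703125, negative; keep [1.25, 1.5]
u = 1.375 gives f = 1.5957, positive; keep [1.25, 1.375]

[1.25, 1.375]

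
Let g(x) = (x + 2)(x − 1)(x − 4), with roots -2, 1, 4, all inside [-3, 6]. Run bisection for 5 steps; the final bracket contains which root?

4

g(1.5) = -4.375 < 0, so the root lies in [1.5, 6]
g(3.75) = -3.953125 < 0, so the root lies in [3.75, 6]
g(4.875) = 23.310547 > 0, so the root lies in [3.75, 4.875]
g(4.3125) = 6.5344 > 0, so the root lies in [3.75, 4.3125]
g(4.03125) = 0.5713 > 0, so the root lies in [3.75, 4.03125]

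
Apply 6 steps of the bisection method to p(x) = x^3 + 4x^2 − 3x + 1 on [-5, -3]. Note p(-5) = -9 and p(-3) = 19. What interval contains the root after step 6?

p(-4) = 13 > 0, so the root lies in [-5, -4]
p(-4.5) = 4.375 > 0, so the root lies in [-5, -4.5]
p(-4.75) = -1.671875 < 0, so the root lies in [-4.75, -4.5]
p(-4.625) = 1.5059 > 0, so the root lies in [-4.75, -4.625]
p(-4.6875) = -0.0437 < 0, so the root lies in [-4.6875, -4.625]
p(-4.65625) = 0.7408 > 0, so the root lies in [-4.6875, -4.65625]

[-4.6875, -4.65625]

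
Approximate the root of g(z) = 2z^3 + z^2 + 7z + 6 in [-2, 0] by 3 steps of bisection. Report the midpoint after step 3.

m = -1, g(m) = -2 (−); new bracket [-1, 0]
m = -0.5, g(m) = 2.5 (+); new bracket [-1, -0.5]
m = -0.75, g(m) = 0.46875 (+); new bracket [-1, -0.75]

-0.75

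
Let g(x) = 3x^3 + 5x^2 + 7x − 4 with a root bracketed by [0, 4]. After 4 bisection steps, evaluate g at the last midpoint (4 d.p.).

x = 2 gives g = 54, positive; keep [0, 2]
x = 1 gives g = 11, positive; keep [0, 1]
x = 0.5 gives g = 1.125, positive; keep [0, 0.5]
x = 0.25 gives g = -1.8906, negative; keep [0.25, 0.5]

-1.8906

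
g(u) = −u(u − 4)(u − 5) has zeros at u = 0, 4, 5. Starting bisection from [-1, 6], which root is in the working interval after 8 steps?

g(2.5) = -9.375 < 0, so the root lies in [-1, 2.5]
g(0.75) = -10.359375 < 0, so the root lies in [-1, 0.75]
g(-0.125) = 2.642578 > 0, so the root lies in [-0.125, 0.75]
g(0.3125) = -5.4016 < 0, so the root lies in [-0.125, 0.3125]
g(0.09375) = -1.7967 < 0, so the root lies in [-0.125, 0.09375]
g(-0.015625) = 0.3147 > 0, so the root lies in [-0.015625, 0.09375]
g(0.0390625) = -0.7676 < 0, so the root lies in [-0.015625, 0.0390625]
g(0.01171875) = -0.2331 < 0, so the root lies in [-0.015625, 0.01171875]

0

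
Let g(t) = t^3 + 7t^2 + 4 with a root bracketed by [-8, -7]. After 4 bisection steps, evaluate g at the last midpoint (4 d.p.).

midpoint -7.5: g = -24.125 < 0 → [-7.5, -7]
midpoint -7.25: g = -9.140625 < 0 → [-7.25, -7]
midpoint -7.125: g = -2.345703 < 0 → [-7.125, -7]
midpoint -7.0625: g = 0.8826 > 0 → [-7.125, -7.0625]

0.8826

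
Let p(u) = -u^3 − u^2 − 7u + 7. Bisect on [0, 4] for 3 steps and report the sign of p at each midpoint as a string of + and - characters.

--+

p(2) = -19 < 0, so the root lies in [0, 2]
p(1) = -2 < 0, so the root lies in [0, 1]
p(0.5) = 3.125 > 0, so the root lies in [0.5, 1]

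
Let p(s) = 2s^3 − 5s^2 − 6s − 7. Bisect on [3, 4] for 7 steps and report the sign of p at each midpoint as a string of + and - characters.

-++--+-

s = 3.5 gives p = -3.5, negative; keep [3.5, 4]
s = 3.75 gives p = 5.65625, positive; keep [3.5, 3.75]
s = 3.625 gives p = 0.816406, positive; keep [3.5, 3.625]
s = 3.5625 gives p = -1.4058, negative; keep [3.5625, 3.625]
s = 3.59375 gives p = -0.3109, negative; keep [3.59375, 3.625]
s = 3.609375 gives p = 0.2487, positive; keep [3.59375, 3.609375]
s = 3.6015625 gives p = -0.0321, negative; keep [3.6015625, 3.609375]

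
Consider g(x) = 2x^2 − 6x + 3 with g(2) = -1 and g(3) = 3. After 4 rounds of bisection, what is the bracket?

x = 2.5 gives g = 0.5, positive; keep [2, 2.5]
x = 2.25 gives g = -0.375, negative; keep [2.25, 2.5]
x = 2.375 gives g = 0.03125, positive; keep [2.25, 2.375]
x = 2.3125 gives g = -0.1797, negative; keep [2.3125, 2.375]

[2.3125, 2.375]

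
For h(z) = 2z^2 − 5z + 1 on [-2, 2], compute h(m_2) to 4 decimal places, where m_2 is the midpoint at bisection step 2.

m = 0, h(m) = 1 (+); new bracket [0, 2]
m = 1, h(m) = -2 (−); new bracket [0, 1]

-2.0000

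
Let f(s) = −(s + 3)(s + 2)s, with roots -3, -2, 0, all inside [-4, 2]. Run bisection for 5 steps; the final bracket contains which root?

0

f(-1) = 2 > 0, so the root lies in [-1, 2]
f(0.5) = -4.375 < 0, so the root lies in [-1, 0.5]
f(-0.25) = 1.203125 > 0, so the root lies in [-0.25, 0.5]
f(0.125) = -0.8301 < 0, so the root lies in [-0.25, 0.125]
f(-0.0625) = 0.3557 > 0, so the root lies in [-0.0625, 0.125]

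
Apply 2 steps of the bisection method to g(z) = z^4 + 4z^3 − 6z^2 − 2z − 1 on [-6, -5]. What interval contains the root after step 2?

[-5.25, -5]

m = -5.5, g(m) = 78.0625 (+); new bracket [-5.5, -5]
m = -5.25, g(m) = 25.003906 (+); new bracket [-5.25, -5]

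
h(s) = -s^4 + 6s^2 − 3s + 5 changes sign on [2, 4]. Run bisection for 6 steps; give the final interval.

m = 3, h(m) = -31 (−); new bracket [2, 3]
m = 2.5, h(m) = -4.0625 (−); new bracket [2, 2.5]
m = 2.25, h(m) = 2.996094 (+); new bracket [2.25, 2.5]
m = 2.375, h(m) = -0.0979 (−); new bracket [2.25, 2.375]
m = 2.3125, h(m) = 1.551 (+); new bracket [2.3125, 2.375]
m = 2.34375, h(m) = 0.7529 (+); new bracket [2.34375, 2.375]

[2.34375, 2.375]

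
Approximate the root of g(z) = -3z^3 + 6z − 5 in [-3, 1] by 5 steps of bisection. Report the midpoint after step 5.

m = -1, g(m) = -8 (−); new bracket [-3, -1]
m = -2, g(m) = 7 (+); new bracket [-2, -1]
m = -1.5, g(m) = -3.875 (−); new bracket [-2, -1.5]
m = -1.75, g(m) = 0.5781 (+); new bracket [-1.75, -1.5]
m = -1.625, g(m) = -1.877 (−); new bracket [-1.75, -1.625]

-1.625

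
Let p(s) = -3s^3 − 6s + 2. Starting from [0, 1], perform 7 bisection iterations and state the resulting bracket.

[0.3125, 0.3203125]

p(0.5) = -1.375 < 0, so the root lies in [0, 0.5]
p(0.25) = 0.453125 > 0, so the root lies in [0.25, 0.5]
p(0.375) = -0.408203 < 0, so the root lies in [0.25, 0.375]
p(0.3125) = 0.0334 > 0, so the root lies in [0.3125, 0.375]
p(0.34375) = -0.1844 < 0, so the root lies in [0.3125, 0.34375]
p(0.328125) = -0.0747 < 0, so the root lies in [0.3125, 0.328125]
p(0.3203125) = -0.0205 < 0, so the root lies in [0.3125, 0.3203125]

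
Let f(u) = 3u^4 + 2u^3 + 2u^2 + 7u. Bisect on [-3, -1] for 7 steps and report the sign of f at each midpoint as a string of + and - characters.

f(-2) = 26 > 0, so the root lies in [-2, -1]
f(-1.5) = 2.4375 > 0, so the root lies in [-1.5, -1]
f(-1.25) = -2.207031 < 0, so the root lies in [-1.5, -1.25]
f(-1.375) = -0.3196 < 0, so the root lies in [-1.5, -1.375]
f(-1.4375) = 0.9395 > 0, so the root lies in [-1.4375, -1.375]
f(-1.40625) = 0.2815 > 0, so the root lies in [-1.40625, -1.375]
f(-1.390625) = -0.026 < 0, so the root lies in [-1.40625, -1.390625]

++--++-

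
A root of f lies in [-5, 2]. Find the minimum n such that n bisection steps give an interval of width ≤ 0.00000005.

28

Width after n steps is 7/2^n. Need 2^n ≥ 7/0.00000005 = 140000000.
2^27 = 134217728 < 140000000 ≤ 2^28 = 268435456, so n = 28.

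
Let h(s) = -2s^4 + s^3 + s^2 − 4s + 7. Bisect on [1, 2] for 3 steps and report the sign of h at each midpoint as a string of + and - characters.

-+-

midpoint 1.5: h = -3.5 < 0 → [1, 1.5]
midpoint 1.25: h = 0.632812 > 0 → [1.25, 1.5]
midpoint 1.375: h = -1.158691 < 0 → [1.25, 1.375]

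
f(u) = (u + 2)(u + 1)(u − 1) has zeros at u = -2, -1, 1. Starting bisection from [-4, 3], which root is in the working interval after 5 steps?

1

f(-0.5) = -1.125 < 0, so the root lies in [-0.5, 3]
f(1.25) = 1.828125 > 0, so the root lies in [-0.5, 1.25]
f(0.375) = -2.041016 < 0, so the root lies in [0.375, 1.25]
f(0.8125) = -0.9558 < 0, so the root lies in [0.8125, 1.25]
f(1.03125) = 0.1924 > 0, so the root lies in [0.8125, 1.03125]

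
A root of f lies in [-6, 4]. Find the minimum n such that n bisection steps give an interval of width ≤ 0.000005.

Width after n steps is 10/2^n. Need 2^n ≥ 10/0.000005 = 2000000.
2^20 = 1048576 < 2000000 ≤ 2^21 = 2097152, so n = 21.

21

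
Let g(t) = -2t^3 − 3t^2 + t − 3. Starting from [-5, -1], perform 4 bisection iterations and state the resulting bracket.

m = -3, g(m) = 21 (+); new bracket [-3, -1]
m = -2, g(m) = -1 (−); new bracket [-3, -2]
m = -2.5, g(m) = 7 (+); new bracket [-2.5, -2]
m = -2.25, g(m) = 2.3438 (+); new bracket [-2.25, -2]

[-2.25, -2]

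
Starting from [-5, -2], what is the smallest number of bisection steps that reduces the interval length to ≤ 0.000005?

20

Width after n steps is 3/2^n. Need 2^n ≥ 3/0.000005 = 600000.
2^19 = 524288 < 600000 ≤ 2^20 = 1048576, so n = 20.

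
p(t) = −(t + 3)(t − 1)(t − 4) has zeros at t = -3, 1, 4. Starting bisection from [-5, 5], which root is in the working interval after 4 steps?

-3

midpoint 0: p = -12 < 0 → [-5, 0]
midpoint -2.5: p = -11.375 < 0 → [-5, -2.5]
midpoint -3.75: p = 27.609375 > 0 → [-3.75, -2.5]
midpoint -3.125: p = 3.6738 > 0 → [-3.125, -2.5]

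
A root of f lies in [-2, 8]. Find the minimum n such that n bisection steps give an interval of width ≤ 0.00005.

Width after n steps is 10/2^n. Need 2^n ≥ 10/0.00005 = 200000.
2^17 = 131072 < 200000 ≤ 2^18 = 262144, so n = 18.

18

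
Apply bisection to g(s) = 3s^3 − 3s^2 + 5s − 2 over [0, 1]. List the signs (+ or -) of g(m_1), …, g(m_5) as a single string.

s = 0.5 gives g = 0.125, positive; keep [0, 0.5]
s = 0.25 gives g = -0.890625, negative; keep [0.25, 0.5]
s = 0.375 gives g = -0.388672, negative; keep [0.375, 0.5]
s = 0.4375 gives g = -0.1355, negative; keep [0.4375, 0.5]
s = 0.46875 gives g = -0.0064, negative; keep [0.46875, 0.5]

+----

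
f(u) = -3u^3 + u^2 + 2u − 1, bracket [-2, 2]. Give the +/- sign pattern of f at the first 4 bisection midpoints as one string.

u = 0 gives f = -1, negative; keep [-2, 0]
u = -1 gives f = 1, positive; keep [-1, 0]
u = -0.5 gives f = -1.375, negative; keep [-1, -0.5]
u = -0.75 gives f = -0.6719, negative; keep [-1, -0.75]

-+--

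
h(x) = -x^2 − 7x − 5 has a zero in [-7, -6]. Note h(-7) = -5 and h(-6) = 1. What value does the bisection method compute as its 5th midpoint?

-6.21875

midpoint -6.5: h = -1.75 < 0 → [-6.5, -6]
midpoint -6.25: h = -0.3125 < 0 → [-6.25, -6]
midpoint -6.125: h = 0.359375 > 0 → [-6.25, -6.125]
midpoint -6.1875: h = 0.0273 > 0 → [-6.25, -6.1875]
midpoint -6.21875: h = -0.1416 < 0 → [-6.21875, -6.1875]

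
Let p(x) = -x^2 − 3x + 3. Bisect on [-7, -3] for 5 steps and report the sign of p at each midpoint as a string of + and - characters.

midpoint -5: p = -7 < 0 → [-5, -3]
midpoint -4: p = -1 < 0 → [-4, -3]
midpoint -3.5: p = 1.25 > 0 → [-4, -3.5]
midpoint -3.75: p = 0.1875 > 0 → [-4, -3.75]
midpoint -3.875: p = -0.3906 < 0 → [-3.875, -3.75]

--++-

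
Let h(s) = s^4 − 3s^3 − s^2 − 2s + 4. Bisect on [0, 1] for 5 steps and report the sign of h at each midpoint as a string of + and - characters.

+++--

h(0.5) = 2.4375 > 0, so the root lies in [0.5, 1]
h(0.75) = 0.988281 > 0, so the root lies in [0.75, 1]
h(0.875) = 0.060791 > 0, so the root lies in [0.875, 1]
h(0.9375) = -0.4534 < 0, so the root lies in [0.875, 0.9375]
h(0.90625) = -0.1922 < 0, so the root lies in [0.875, 0.90625]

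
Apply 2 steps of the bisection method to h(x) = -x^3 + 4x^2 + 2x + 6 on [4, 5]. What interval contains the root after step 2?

[4.5, 4.75]

midpoint 4.5: h = 4.875 > 0 → [4.5, 5]
midpoint 4.75: h = -1.421875 < 0 → [4.5, 4.75]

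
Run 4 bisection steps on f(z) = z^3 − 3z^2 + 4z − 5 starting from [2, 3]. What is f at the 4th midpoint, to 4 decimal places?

z = 2.5 gives f = 1.875, positive; keep [2, 2.5]
z = 2.25 gives f = 0.203125, positive; keep [2, 2.25]
z = 2.125 gives f = -0.451172, negative; keep [2.125, 2.25]
z = 2.1875 gives f = -0.1379, negative; keep [2.1875, 2.25]

-0.1379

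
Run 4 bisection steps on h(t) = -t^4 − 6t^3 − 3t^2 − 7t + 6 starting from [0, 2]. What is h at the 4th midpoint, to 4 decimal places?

-1.1643

t = 1 gives h = -11, negative; keep [0, 1]
t = 0.5 gives h = 0.9375, positive; keep [0.5, 1]
t = 0.75 gives h = -3.785156, negative; keep [0.5, 0.75]
t = 0.625 gives h = -1.1643, negative; keep [0.5, 0.625]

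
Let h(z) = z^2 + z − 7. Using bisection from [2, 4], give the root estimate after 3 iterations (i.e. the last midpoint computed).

2.25

m = 3, h(m) = 5 (+); new bracket [2, 3]
m = 2.5, h(m) = 1.75 (+); new bracket [2, 2.5]
m = 2.25, h(m) = 0.3125 (+); new bracket [2, 2.25]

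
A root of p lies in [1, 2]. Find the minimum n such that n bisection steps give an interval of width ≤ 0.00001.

17

Width after n steps is 1/2^n. Need 2^n ≥ 1/0.00001 = 100000.
2^16 = 65536 < 100000 ≤ 2^17 = 131072, so n = 17.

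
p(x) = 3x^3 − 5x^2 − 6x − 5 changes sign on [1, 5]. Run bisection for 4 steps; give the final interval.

[2.5, 2.75]

x = 3 gives p = 13, positive; keep [1, 3]
x = 2 gives p = -13, negative; keep [2, 3]
x = 2.5 gives p = -4.375, negative; keep [2.5, 3]
x = 2.75 gives p = 3.0781, positive; keep [2.5, 2.75]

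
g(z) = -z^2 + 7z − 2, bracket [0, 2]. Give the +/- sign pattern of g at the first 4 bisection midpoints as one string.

++-+

z = 1 gives g = 4, positive; keep [0, 1]
z = 0.5 gives g = 1.25, positive; keep [0, 0.5]
z = 0.25 gives g = -0.3125, negative; keep [0.25, 0.5]
z = 0.375 gives g = 0.4844, positive; keep [0.25, 0.375]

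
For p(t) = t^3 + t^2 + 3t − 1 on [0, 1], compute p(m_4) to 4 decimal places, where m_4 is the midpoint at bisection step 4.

midpoint 0.5: p = 0.875 > 0 → [0, 0.5]
midpoint 0.25: p = -0.171875 < 0 → [0.25, 0.5]
midpoint 0.375: p = 0.318359 > 0 → [0.25, 0.375]
midpoint 0.3125: p = 0.0657 > 0 → [0.25, 0.3125]

0.0657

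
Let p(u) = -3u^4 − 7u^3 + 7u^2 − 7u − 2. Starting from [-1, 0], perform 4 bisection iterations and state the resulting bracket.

[-0.25, -0.1875]

u = -0.5 gives p = 3.9375, positive; keep [-0.5, 0]
u = -0.25 gives p = 0.285156, positive; keep [-0.25, 0]
u = -0.125 gives p = -1.002686, negative; keep [-0.25, -0.125]
u = -0.1875 gives p = -0.399, negative; keep [-0.25, -0.1875]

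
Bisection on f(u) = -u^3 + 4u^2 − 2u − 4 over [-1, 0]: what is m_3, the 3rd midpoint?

m = -0.5, f(m) = -1.875 (−); new bracket [-1, -0.5]
m = -0.75, f(m) = 0.171875 (+); new bracket [-0.75, -0.5]
m = -0.625, f(m) = -0.943359 (−); new bracket [-0.75, -0.625]

-0.625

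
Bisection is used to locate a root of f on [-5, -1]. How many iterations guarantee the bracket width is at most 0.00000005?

Width after n steps is 4/2^n. Need 2^n ≥ 4/0.00000005 = 80000000.
2^26 = 67108864 < 80000000 ≤ 2^27 = 134217728, so n = 27.

27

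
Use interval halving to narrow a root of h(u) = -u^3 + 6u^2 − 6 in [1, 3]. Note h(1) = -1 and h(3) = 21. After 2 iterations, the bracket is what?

u = 2 gives h = 10, positive; keep [1, 2]
u = 1.5 gives h = 4.125, positive; keep [1, 1.5]

[1, 1.5]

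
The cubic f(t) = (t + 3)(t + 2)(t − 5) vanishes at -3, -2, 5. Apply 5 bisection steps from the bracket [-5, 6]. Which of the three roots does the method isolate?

5

midpoint 0.5: f = -39.375 < 0 → [0.5, 6]
midpoint 3.25: f = -57.421875 < 0 → [3.25, 6]
midpoint 4.625: f = -18.943359 < 0 → [4.625, 6]
midpoint 5.3125: f = 18.9954 > 0 → [4.625, 5.3125]
midpoint 4.96875: f = -1.7354 < 0 → [4.96875, 5.3125]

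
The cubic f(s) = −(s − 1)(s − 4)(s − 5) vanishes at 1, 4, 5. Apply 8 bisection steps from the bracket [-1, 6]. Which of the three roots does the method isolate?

f(2.5) = -5.625 < 0, so the root lies in [-1, 2.5]
f(0.75) = 3.453125 > 0, so the root lies in [0.75, 2.5]
f(1.625) = -5.009766 < 0, so the root lies in [0.75, 1.625]
f(1.1875) = -2.0105 < 0, so the root lies in [0.75, 1.1875]
f(0.96875) = 0.3819 > 0, so the root lies in [0.96875, 1.1875]
f(1.078125) = -0.8953 < 0, so the root lies in [0.96875, 1.078125]
f(1.0234375) = -0.2774 < 0, so the root lies in [0.96875, 1.0234375]
f(0.99609375) = 0.047 > 0, so the root lies in [0.99609375, 1.0234375]

1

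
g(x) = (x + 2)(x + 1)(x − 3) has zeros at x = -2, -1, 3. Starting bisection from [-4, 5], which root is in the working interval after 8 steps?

3

g(0.5) = -9.375 < 0, so the root lies in [0.5, 5]
g(2.75) = -4.453125 < 0, so the root lies in [2.75, 5]
g(3.875) = 25.060547 > 0, so the root lies in [2.75, 3.875]
g(3.3125) = 7.1594 > 0, so the root lies in [2.75, 3.3125]
g(3.03125) = 0.6338 > 0, so the root lies in [2.75, 3.03125]
g(2.890625) = -2.0811 < 0, so the root lies in [2.890625, 3.03125]
g(2.9609375) = -0.7676 < 0, so the root lies in [2.9609375, 3.03125]
g(2.99609375) = -0.078 < 0, so the root lies in [2.99609375, 3.03125]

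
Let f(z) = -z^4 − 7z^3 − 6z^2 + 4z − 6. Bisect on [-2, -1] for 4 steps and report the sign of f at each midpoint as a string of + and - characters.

z = -1.5 gives f = -6.9375, negative; keep [-2, -1.5]
z = -1.75 gives f = -3.238281, negative; keep [-2, -1.75]
z = -1.875 gives f = -0.810791, negative; keep [-2, -1.875]
z = -1.9375 gives f = 0.5471, positive; keep [-1.9375, -1.875]

---+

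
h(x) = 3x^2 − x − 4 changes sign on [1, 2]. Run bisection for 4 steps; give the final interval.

m = 1.5, h(m) = 1.25 (+); new bracket [1, 1.5]
m = 1.25, h(m) = -0.5625 (−); new bracket [1.25, 1.5]
m = 1.375, h(m) = 0.296875 (+); new bracket [1.25, 1.375]
m = 1.3125, h(m) = -0.1445 (−); new bracket [1.3125, 1.375]

[1.3125, 1.375]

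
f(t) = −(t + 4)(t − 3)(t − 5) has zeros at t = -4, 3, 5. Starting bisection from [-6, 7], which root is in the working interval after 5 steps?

-4

t = 0.5 gives f = -50.625, negative; keep [-6, 0.5]
t = -2.75 gives f = -55.703125, negative; keep [-6, -2.75]
t = -4.375 gives f = 25.927734, positive; keep [-4.375, -2.75]
t = -3.5625 gives f = -24.5837, negative; keep [-4.375, -3.5625]
t = -3.96875 gives f = -1.9532, negative; keep [-4.375, -3.96875]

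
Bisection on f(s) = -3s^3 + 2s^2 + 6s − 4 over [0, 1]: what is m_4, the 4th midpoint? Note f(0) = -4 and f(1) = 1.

midpoint 0.5: f = -0.875 < 0 → [0.5, 1]
midpoint 0.75: f = 0.359375 > 0 → [0.5, 0.75]
midpoint 0.625: f = -0.201172 < 0 → [0.625, 0.75]
midpoint 0.6875: f = 0.0955 > 0 → [0.625, 0.6875]

0.6875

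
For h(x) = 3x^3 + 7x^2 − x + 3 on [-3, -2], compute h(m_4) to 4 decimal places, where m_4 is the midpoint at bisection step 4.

1.0481

x = -2.5 gives h = 2.375, positive; keep [-3, -2.5]
x = -2.75 gives h = -3.703125, negative; keep [-2.75, -2.5]
x = -2.625 gives h = -0.404297, negative; keep [-2.625, -2.5]
x = -2.5625 gives h = 1.0481, positive; keep [-2.625, -2.5625]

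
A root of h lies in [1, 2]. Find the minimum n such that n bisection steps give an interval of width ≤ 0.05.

Width after n steps is 1/2^n. Need 2^n ≥ 1/0.05 = 20.
2^4 = 16 < 20 ≤ 2^5 = 32, so n = 5.

5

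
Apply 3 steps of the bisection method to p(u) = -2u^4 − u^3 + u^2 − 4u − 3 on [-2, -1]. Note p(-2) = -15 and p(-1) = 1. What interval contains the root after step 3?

[-1.375, -1.25]

p(-1.5) = -1.5 < 0, so the root lies in [-1.5, -1]
p(-1.25) = 0.632812 > 0, so the root lies in [-1.5, -1.25]
p(-1.375) = -0.158691 < 0, so the root lies in [-1.375, -1.25]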